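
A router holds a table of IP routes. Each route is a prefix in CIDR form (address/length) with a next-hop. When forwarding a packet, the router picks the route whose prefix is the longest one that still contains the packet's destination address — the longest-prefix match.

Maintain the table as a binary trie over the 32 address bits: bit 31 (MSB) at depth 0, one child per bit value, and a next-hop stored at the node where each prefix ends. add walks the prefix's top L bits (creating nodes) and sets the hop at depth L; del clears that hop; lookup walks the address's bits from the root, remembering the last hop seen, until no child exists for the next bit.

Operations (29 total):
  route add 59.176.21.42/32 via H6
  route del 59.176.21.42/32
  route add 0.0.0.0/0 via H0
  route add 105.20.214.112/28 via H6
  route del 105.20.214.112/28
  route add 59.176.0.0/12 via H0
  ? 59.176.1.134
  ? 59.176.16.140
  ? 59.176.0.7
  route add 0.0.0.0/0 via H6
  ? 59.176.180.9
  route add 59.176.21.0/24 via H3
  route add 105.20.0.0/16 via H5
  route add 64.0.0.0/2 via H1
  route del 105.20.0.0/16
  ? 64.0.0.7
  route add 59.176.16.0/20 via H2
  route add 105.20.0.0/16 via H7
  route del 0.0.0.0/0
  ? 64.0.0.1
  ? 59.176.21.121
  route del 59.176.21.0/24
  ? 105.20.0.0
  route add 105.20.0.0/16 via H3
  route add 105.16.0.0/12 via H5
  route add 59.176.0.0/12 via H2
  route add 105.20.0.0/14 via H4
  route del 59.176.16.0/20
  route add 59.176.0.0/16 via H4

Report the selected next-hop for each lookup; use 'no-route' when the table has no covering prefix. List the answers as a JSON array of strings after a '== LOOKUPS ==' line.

Process each operation:
  add 59.176.21.42/32 -> H6 at depth 32
  - 59.176.21.42/32 clear@32
  add 0.0.0.0/0 -> H0 at depth 0
  add 105.20.214.112/28 -> H6 at depth 28
  - 105.20.214.112/28 clear@28
  add 59.176.0.0/12 -> H0 at depth 12
  ? 59.176.1.134  path d0:H0→d1:-→d2:-→d3:-→d4:-→d5:-→d6:-→d7:-→d8:-→d9:-→d10:-→d11:-→d12:H0→d13:-→d14:-→d15:-→d16:-→d17:-→d18:-→d19:-  best=H0
  ? 59.176.16.140  path d0:H0→d1:-→d2:-→d3:-→d4:-→d5:-→d6:-→d7:-→d8:-→d9:-→d10:-→d11:-→d12:H0→d13:-→d14:-→d15:-→d16:-→d17:-→d18:-→d19:-→d20:-→d21:-  best=H0
  ? 59.176.0.7  path d0:H0→d1:-→d2:-→d3:-→d4:-→d5:-→d6:-→d7:-→d8:-→d9:-→d10:-→d11:-→d12:H0→d13:-→d14:-→d15:-→d16:-→d17:-→d18:-→d19:-  best=H0
  add 0.0.0.0/0 -> H6 at depth 0
  ? 59.176.180.9  path d0:H6→d1:-→d2:-→d3:-→d4:-→d5:-→d6:-→d7:-→d8:-→d9:-→d10:-→d11:-→d12:H0→d13:-→d14:-→d15:-→d16:-  best=H0
  add 59.176.21.0/24 -> H3 at depth 24
  add 105.20.0.0/16 -> H5 at depth 16
  add 64.0.0.0/2 -> H1 at depth 2
  - 105.20.0.0/16 clear@16
  ? 64.0.0.7  path d0:H6→d1:-→d2:H1  best=H1
  add 59.176.16.0/20 -> H2 at depth 20
  add 105.20.0.0/16 -> H7 at depth 16
  - 0.0.0.0/0 clear@0
  ? 64.0.0.1  path d0:-→d1:-→d2:H1  best=H1
  ? 59.176.21.121  path d0:-→d1:-→d2:-→d3:-→d4:-→d5:-→d6:-→d7:-→d8:-→d9:-→d10:-→d11:-→d12:H0→d13:-→d14:-→d15:-→d16:-→d17:-→d18:-→d19:-→d20:H2→d21:-→d22:-→d23:-→d24:H3→d25:-  best=H3
  - 59.176.21.0/24 clear@24
  ? 105.20.0.0  path d0:-→d1:-→d2:H1→d3:-→d4:-→d5:-→d6:-→d7:-→d8:-→d9:-→d10:-→d11:-→d12:-→d13:-→d14:-→d15:-→d16:H7  best=H7
  add 105.20.0.0/16 -> H3 at depth 16
  add 105.16.0.0/12 -> H5 at depth 12
  add 59.176.0.0/12 -> H2 at depth 12
  add 105.20.0.0/14 -> H4 at depth 14
  - 59.176.16.0/20 clear@20
  add 59.176.0.0/16 -> H4 at depth 16

== LOOKUPS ==
["H0","H0","H0","H0","H1","H1","H3","H7"]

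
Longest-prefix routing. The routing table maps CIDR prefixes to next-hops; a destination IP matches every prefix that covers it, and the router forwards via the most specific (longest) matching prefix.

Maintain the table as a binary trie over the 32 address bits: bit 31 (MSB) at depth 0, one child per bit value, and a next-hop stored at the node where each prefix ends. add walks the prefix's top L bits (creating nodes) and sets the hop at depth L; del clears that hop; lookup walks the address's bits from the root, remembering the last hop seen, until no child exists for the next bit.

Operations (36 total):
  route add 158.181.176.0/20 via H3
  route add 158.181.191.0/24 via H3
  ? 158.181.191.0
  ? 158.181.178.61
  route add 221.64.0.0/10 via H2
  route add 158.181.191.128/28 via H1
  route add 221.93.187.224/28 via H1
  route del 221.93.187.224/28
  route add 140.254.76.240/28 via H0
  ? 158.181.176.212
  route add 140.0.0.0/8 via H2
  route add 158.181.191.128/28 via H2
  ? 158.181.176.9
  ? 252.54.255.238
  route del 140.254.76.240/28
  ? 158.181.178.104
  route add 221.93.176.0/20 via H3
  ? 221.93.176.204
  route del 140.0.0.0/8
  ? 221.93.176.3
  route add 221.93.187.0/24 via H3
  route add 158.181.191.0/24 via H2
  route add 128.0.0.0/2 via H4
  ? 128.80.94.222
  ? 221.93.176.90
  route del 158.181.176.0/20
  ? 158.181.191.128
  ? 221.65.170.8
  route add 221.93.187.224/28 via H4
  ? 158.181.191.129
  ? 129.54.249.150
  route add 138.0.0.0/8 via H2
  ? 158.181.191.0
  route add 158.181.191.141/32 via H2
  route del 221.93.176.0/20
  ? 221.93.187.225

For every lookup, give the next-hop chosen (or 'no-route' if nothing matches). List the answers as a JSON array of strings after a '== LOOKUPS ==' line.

Trace:
  + 158.181.176.0/20 (H3) depth=20
  + 158.181.191.0/24 (H3) depth=24
  lookup 158.181.191.0: bits 100111101011010110111111 walk d0:-→d1:-→d2:-→d3:-→d4:-→d5:-→d6:-→d7:-→d8:-→d9:-→d10:-→d11:-→d12:-→d13:-→d14:-→d15:-→d16:-→d17:-→d18:-→d19:-→d20:H3→d21:-→d22:-→d23:-→d24:H3 -> H3
  lookup 158.181.178.61: bits 10011110101101011011 walk d0:-→d1:-→d2:-→d3:-→d4:-→d5:-→d6:-→d7:-→d8:-→d9:-→d10:-→d11:-→d12:-→d13:-→d14:-→d15:-→d16:-→d17:-→d18:-→d19:-→d20:H3 -> H3
  + 221.64.0.0/10 (H2) depth=10
  + 158.181.191.128/28 (H1) depth=28
  + 221.93.187.224/28 (H1) depth=28
  - 221.93.187.224/28 clear@28
  + 140.254.76.240/28 (H0) depth=28
  lookup 158.181.176.212: bits 10011110101101011011 walk d0:-→d1:-→d2:-→d3:-→d4:-→d5:-→d6:-→d7:-→d8:-→d9:-→d10:-→d11:-→d12:-→d13:-→d14:-→d15:-→d16:-→d17:-→d18:-→d19:-→d20:H3 -> H3
  + 140.0.0.0/8 (H2) depth=8
  + 158.181.191.128/28 (H2) depth=28
  lookup 158.181.176.9: bits 10011110101101011011 walk d0:-→d1:-→d2:-→d3:-→d4:-→d5:-→d6:-→d7:-→d8:-→d9:-→d10:-→d11:-→d12:-→d13:-→d14:-→d15:-→d16:-→d17:-→d18:-→d19:-→d20:H3 -> H3
  lookup 252.54.255.238: bits 11 walk d0:-→d1:-→d2:- -> no-route
  - 140.254.76.240/28 clear@28
  lookup 158.181.178.104: bits 10011110101101011011 walk d0:-→d1:-→d2:-→d3:-→d4:-→d5:-→d6:-→d7:-→d8:-→d9:-→d10:-→d11:-→d12:-→d13:-→d14:-→d15:-→d16:-→d17:-→d18:-→d19:-→d20:H3 -> H3
  + 221.93.176.0/20 (H3) depth=20
  lookup 221.93.176.204: bits 11011101010111011011 walk d0:-→d1:-→d2:-→d3:-→d4:-→d5:-→d6:-→d7:-→d8:-→d9:-→d10:H2→d11:-→d12:-→d13:-→d14:-→d15:-→d16:-→d17:-→d18:-→d19:-→d20:H3 -> H3
  - 140.0.0.0/8 clear@8
  lookup 221.93.176.3: bits 11011101010111011011 walk d0:-→d1:-→d2:-→d3:-→d4:-→d5:-→d6:-→d7:-→d8:-→d9:-→d10:H2→d11:-→d12:-→d13:-→d14:-→d15:-→d16:-→d17:-→d18:-→d19:-→d20:H3 -> H3
  + 221.93.187.0/24 (H3) depth=24
  + 158.181.191.0/24 (H2) depth=24
  + 128.0.0.0/2 (H4) depth=2
  lookup 128.80.94.222: bits 1000 walk d0:-→d1:-→d2:H4→d3:-→d4:- -> H4
  lookup 221.93.176.90: bits 11011101010111011011 walk d0:-→d1:-→d2:-→d3:-→d4:-→d5:-→d6:-→d7:-→d8:-→d9:-→d10:H2→d11:-→d12:-→d13:-→d14:-→d15:-→d16:-→d17:-→d18:-→d19:-→d20:H3 -> H3
  - 158.181.176.0/20 clear@20
  lookup 158.181.191.128: bits 1001111010110101101111111000 walk d0:-→d1:-→d2:H4→d3:-→d4:-→d5:-→d6:-→d7:-→d8:-→d9:-→d10:-→d11:-→d12:-→d13:-→d14:-→d15:-→d16:-→d17:-→d18:-→d19:-→d20:-→d21:-→d22:-→d23:-→d24:H2→d25:-→d26:-→d27:-→d28:H2 -> H2
  lookup 221.65.170.8: bits 11011101010 walk d0:-→d1:-→d2:-→d3:-→d4:-→d5:-→d6:-→d7:-→d8:-→d9:-→d10:H2→d11:- -> H2
  + 221.93.187.224/28 (H4) depth=28
  lookup 158.181.191.129: bits 1001111010110101101111111000 walk d0:-→d1:-→d2:H4→d3:-→d4:-→d5:-→d6:-→d7:-→d8:-→d9:-→d10:-→d11:-→d12:-→d13:-→d14:-→d15:-→d16:-→d17:-→d18:-→d19:-→d20:-→d21:-→d22:-→d23:-→d24:H2→d25:-→d26:-→d27:-→d28:H2 -> H2
  lookup 129.54.249.150: bits 1000 walk d0:-→d1:-→d2:H4→d3:-→d4:- -> H4
  + 138.0.0.0/8 (H2) depth=8
  lookup 158.181.191.0: bits 100111101011010110111111 walk d0:-→d1:-→d2:H4→d3:-→d4:-→d5:-→d6:-→d7:-→d8:-→d9:-→d10:-→d11:-→d12:-→d13:-→d14:-→d15:-→d16:-→d17:-→d18:-→d19:-→d20:-→d21:-→d22:-→d23:-→d24:H2 -> H2
  + 158.181.191.141/32 (H2) depth=32
  - 221.93.176.0/20 clear@20
  lookup 221.93.187.225: bits 1101110101011101101110111110 walk d0:-→d1:-→d2:-→d3:-→d4:-→d5:-→d6:-→d7:-→d8:-→d9:-→d10:H2→d11:-→d12:-→d13:-→d14:-→d15:-→d16:-→d17:-→d18:-→d19:-→d20:-→d21:-→d22:-→d23:-→d24:H3→d25:-→d26:-→d27:-→d28:H4 -> H4

== LOOKUPS ==
["H3","H3","H3","H3","no-route","H3","H3","H3","H4","H3","H2","H2","H2","H4","H2","H4"]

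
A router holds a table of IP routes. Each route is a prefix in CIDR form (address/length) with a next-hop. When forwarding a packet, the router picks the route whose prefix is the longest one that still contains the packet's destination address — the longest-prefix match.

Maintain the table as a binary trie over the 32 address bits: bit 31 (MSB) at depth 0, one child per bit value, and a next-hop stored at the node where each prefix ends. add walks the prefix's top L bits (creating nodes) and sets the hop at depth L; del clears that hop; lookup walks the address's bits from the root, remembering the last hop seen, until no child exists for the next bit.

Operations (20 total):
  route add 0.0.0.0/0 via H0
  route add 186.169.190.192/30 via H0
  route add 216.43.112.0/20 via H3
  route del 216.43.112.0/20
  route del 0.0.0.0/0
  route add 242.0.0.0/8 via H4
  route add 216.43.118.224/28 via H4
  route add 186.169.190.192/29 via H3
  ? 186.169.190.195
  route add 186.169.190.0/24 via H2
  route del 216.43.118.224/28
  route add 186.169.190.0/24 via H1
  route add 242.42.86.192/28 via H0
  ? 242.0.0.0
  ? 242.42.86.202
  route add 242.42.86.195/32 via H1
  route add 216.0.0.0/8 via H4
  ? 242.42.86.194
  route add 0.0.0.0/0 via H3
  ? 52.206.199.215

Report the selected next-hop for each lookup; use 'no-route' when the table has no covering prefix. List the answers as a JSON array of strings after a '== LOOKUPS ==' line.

Apply in order:
  + 0.0.0.0/0 (H0) depth=0
  + 186.169.190.192/30 (H0) depth=30
  + 216.43.112.0/20 (H3) depth=20
  - 216.43.112.0/20 clear@20
  - 0.0.0.0/0 clear@0
  + 242.0.0.0/8 (H4) depth=8
  + 216.43.118.224/28 (H4) depth=28
  + 186.169.190.192/29 (H3) depth=29
  Q 186.169.190.195: descend 101110101010100110111110110000 ; hops seen [H3,H0] ; pick H0
  + 186.169.190.0/24 (H2) depth=24
  - 216.43.118.224/28 clear@28
  + 186.169.190.0/24 (H1) depth=24
  + 242.42.86.192/28 (H0) depth=28
  Q 242.0.0.0: descend 1111001000 ; hops seen [H4] ; pick H4
  Q 242.42.86.202: descend 1111001000101010010101101100 ; hops seen [H4,H0] ; pick H0
  + 242.42.86.195/32 (H1) depth=32
  + 216.0.0.0/8 (H4) depth=8
  Q 242.42.86.194: descend 1111001000101010010101101100001 ; hops seen [H4,H0] ; pick H0
  + 0.0.0.0/0 (H3) depth=0
  Q 52.206.199.215: descend ε ; hops seen [H3] ; pick H3

== LOOKUPS ==
["H0","H4","H0","H0","H3"]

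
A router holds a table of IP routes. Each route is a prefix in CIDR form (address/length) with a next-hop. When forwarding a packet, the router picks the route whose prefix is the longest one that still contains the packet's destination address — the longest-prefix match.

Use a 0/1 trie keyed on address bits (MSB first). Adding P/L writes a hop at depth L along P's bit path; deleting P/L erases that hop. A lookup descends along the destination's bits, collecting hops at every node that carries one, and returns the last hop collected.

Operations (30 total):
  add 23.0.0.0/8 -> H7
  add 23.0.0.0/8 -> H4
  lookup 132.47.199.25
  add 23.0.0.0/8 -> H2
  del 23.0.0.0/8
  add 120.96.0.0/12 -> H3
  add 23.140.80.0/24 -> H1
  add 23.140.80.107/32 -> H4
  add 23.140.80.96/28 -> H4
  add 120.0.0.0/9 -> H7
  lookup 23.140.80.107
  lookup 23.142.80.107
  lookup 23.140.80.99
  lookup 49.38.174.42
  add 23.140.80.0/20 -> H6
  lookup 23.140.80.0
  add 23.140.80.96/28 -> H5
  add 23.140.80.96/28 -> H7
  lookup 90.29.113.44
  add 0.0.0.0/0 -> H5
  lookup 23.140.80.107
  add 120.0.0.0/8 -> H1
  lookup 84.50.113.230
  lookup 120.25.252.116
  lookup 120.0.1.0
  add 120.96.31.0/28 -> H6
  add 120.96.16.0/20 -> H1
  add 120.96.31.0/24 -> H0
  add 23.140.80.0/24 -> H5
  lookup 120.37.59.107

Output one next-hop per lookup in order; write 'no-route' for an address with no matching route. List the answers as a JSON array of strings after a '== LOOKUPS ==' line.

Trace:
  + 23.0.0.0/8 (H7) depth=8
  + 23.0.0.0/8 (H4) depth=8
  Q 132.47.199.25: descend ε ; hops seen [∅] ; pick no-route
  + 23.0.0.0/8 (H2) depth=8
  - 23.0.0.0/8 clear@8
  + 120.96.0.0/12 (H3) depth=12
  + 23.140.80.0/24 (H1) depth=24
  + 23.140.80.107/32 (H4) depth=32
  + 23.140.80.96/28 (H4) depth=28
  + 120.0.0.0/9 (H7) depth=9
  Q 23.140.80.107: descend 00010111100011000101000001101011 ; hops seen [H1,H4,H4] ; pick H4
  Q 23.142.80.107: descend 00010111100011 ; hops seen [∅] ; pick no-route
  Q 23.140.80.99: descend 0001011110001100010100000110 ; hops seen [H1,H4] ; pick H4
  Q 49.38.174.42: descend 00 ; hops seen [∅] ; pick no-route
  + 23.140.80.0/20 (H6) depth=20
  Q 23.140.80.0: descend 0001011110001100010100000 ; hops seen [H6,H1] ; pick H1
  + 23.140.80.96/28 (H5) depth=28
  + 23.140.80.96/28 (H7) depth=28
  Q 90.29.113.44: descend 01 ; hops seen [∅] ; pick no-route
  + 0.0.0.0/0 (H5) depth=0
  Q 23.140.80.107: descend 00010111100011000101000001101011 ; hops seen [H5,H6,H1,H7,H4] ; pick H4
  + 120.0.0.0/8 (H1) depth=8
  Q 84.50.113.230: descend 01 ; hops seen [H5] ; pick H5
  Q 120.25.252.116: descend 011110000 ; hops seen [H5,H1,H7] ; pick H7
  Q 120.0.1.0: descend 011110000 ; hops seen [H5,H1,H7] ; pick H7
  + 120.96.31.0/28 (H6) depth=28
  + 120.96.16.0/20 (H1) depth=20
  + 120.96.31.0/24 (H0) depth=24
  + 23.140.80.0/24 (H5) depth=24
  Q 120.37.59.107: descend 011110000 ; hops seen [H5,H1,H7] ; pick H7

== LOOKUPS ==
["no-route","H4","no-route","H4","no-route","H1","no-route","H4","H5","H7","H7","H7"]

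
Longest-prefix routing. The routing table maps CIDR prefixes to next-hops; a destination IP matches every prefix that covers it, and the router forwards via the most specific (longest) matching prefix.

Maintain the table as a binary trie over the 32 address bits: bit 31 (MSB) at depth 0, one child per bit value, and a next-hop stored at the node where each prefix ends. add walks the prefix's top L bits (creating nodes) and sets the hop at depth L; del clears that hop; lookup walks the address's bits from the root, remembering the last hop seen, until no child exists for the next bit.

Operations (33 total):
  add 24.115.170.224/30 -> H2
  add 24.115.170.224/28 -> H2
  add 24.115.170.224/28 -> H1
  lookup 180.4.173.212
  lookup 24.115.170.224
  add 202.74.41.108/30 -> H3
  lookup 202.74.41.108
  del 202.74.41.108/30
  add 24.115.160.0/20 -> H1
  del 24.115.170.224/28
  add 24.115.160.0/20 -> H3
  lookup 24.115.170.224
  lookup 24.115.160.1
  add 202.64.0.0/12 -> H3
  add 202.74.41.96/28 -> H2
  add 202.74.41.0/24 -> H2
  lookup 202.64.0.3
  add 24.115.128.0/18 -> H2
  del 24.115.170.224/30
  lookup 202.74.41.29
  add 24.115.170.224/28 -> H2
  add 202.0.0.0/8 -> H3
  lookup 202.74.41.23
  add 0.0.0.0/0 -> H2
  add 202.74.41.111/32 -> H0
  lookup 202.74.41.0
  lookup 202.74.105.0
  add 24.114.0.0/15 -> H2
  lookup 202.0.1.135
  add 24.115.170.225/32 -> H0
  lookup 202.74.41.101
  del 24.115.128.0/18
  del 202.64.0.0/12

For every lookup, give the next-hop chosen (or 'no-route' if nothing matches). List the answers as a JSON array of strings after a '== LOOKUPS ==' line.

Process each operation:
  add 24.115.170.224/30 -> H2 at depth 30
  add 24.115.170.224/28 -> H2 at depth 28
  add 24.115.170.224/28 -> H1 at depth 28
  Q 180.4.173.212: descend ε ; hops seen [∅] ; pick no-route
  Q 24.115.170.224: descend 000110000111001110101010111000 ; hops seen [H1,H2] ; pick H2
  add 202.74.41.108/30 -> H3 at depth 30
  Q 202.74.41.108: descend 110010100100101000101001011011 ; hops seen [H3] ; pick H3
  del 202.74.41.108/30 (clear depth 30)
  add 24.115.160.0/20 -> H1 at depth 20
  del 24.115.170.224/28 (clear depth 28)
  add 24.115.160.0/20 -> H3 at depth 20
  Q 24.115.170.224: descend 000110000111001110101010111000 ; hops seen [H3,H2] ; pick H2
  Q 24.115.160.1: descend 00011000011100111010 ; hops seen [H3] ; pick H3
  add 202.64.0.0/12 -> H3 at depth 12
  add 202.74.41.96/28 -> H2 at depth 28
  add 202.74.41.0/24 -> H2 at depth 24
  Q 202.64.0.3: descend 110010100100 ; hops seen [H3] ; pick H3
  add 24.115.128.0/18 -> H2 at depth 18
  del 24.115.170.224/30 (clear depth 30)
  Q 202.74.41.29: descend 1100101001001010001010010 ; hops seen [H3,H2] ; pick H2
  add 24.115.170.224/28 -> H2 at depth 28
  add 202.0.0.0/8 -> H3 at depth 8
  Q 202.74.41.23: descend 1100101001001010001010010 ; hops seen [H3,H3,H2] ; pick H2
  add 0.0.0.0/0 -> H2 at depth 0
  add 202.74.41.111/32 -> H0 at depth 32
  Q 202.74.41.0: descend 1100101001001010001010010 ; hops seen [H2,H3,H3,H2] ; pick H2
  Q 202.74.105.0: descend 11001010010010100 ; hops seen [H2,H3,H3] ; pick H3
  add 24.114.0.0/15 -> H2 at depth 15
  Q 202.0.1.135: descend 110010100 ; hops seen [H2,H3] ; pick H3
  add 24.115.170.225/32 -> H0 at depth 32
  Q 202.74.41.101: descend 1100101001001010001010010110 ; hops seen [H2,H3,H3,H2,H2] ; pick H2
  del 24.115.128.0/18 (clear depth 18)
  del 202.64.0.0/12 (clear depth 12)

== LOOKUPS ==
["no-route","H2","H3","H2","H3","H3","H2","H2","H2","H3","H3","H2"]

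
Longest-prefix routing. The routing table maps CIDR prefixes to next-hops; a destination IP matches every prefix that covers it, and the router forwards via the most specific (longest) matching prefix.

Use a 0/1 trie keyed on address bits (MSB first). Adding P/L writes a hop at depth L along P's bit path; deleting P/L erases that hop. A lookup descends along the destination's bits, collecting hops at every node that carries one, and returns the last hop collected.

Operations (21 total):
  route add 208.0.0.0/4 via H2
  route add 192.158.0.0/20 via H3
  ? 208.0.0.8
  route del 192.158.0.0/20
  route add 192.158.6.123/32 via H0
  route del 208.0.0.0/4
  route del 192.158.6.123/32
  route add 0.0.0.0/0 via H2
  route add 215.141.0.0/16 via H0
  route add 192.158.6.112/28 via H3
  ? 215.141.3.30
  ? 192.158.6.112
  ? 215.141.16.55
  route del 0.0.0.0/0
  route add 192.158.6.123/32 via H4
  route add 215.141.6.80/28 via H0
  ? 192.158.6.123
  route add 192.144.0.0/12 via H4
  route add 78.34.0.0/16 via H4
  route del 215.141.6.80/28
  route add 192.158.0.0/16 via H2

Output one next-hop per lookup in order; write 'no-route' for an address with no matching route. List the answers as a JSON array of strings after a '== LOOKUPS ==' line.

Process each operation:
  + 208.0.0.0/4 (H2) depth=4
  + 192.158.0.0/20 (H3) depth=20
  lookup 208.0.0.8: bits 1101 walk d0:-→d1:-→d2:-→d3:-→d4:H2 -> H2
  - 192.158.0.0/20 clear@20
  + 192.158.6.123/32 (H0) depth=32
  - 208.0.0.0/4 clear@4
  - 192.158.6.123/32 clear@32
  + 0.0.0.0/0 (H2) depth=0
  + 215.141.0.0/16 (H0) depth=16
  + 192.158.6.112/28 (H3) depth=28
  lookup 215.141.3.30: bits 1101011110001101 walk d0:H2→d1:-→d2:-→d3:-→d4:-→d5:-→d6:-→d7:-→d8:-→d9:-→d10:-→d11:-→d12:-→d13:-→d14:-→d15:-→d16:H0 -> H0
  lookup 192.158.6.112: bits 1100000010011110000001100111 walk d0:H2→d1:-→d2:-→d3:-→d4:-→d5:-→d6:-→d7:-→d8:-→d9:-→d10:-→d11:-→d12:-→d13:-→d14:-→d15:-→d16:-→d17:-→d18:-→d19:-→d20:-→d21:-→d22:-→d23:-→d24:-→d25:-→d26:-→d27:-→d28:H3 -> H3
  lookup 215.141.16.55: bits 1101011110001101 walk d0:H2→d1:-→d2:-→d3:-→d4:-→d5:-→d6:-→d7:-→d8:-→d9:-→d10:-→d11:-→d12:-→d13:-→d14:-→d15:-→d16:H0 -> H0
  - 0.0.0.0/0 clear@0
  + 192.158.6.123/32 (H4) depth=32
  + 215.141.6.80/28 (H0) depth=28
  lookup 192.158.6.123: bits 11000000100111100000011001111011 walk d0:-→d1:-→d2:-→d3:-→d4:-→d5:-→d6:-→d7:-→d8:-→d9:-→d10:-→d11:-→d12:-→d13:-→d14:-→d15:-→d16:-→d17:-→d18:-→d19:-→d20:-→d21:-→d22:-→d23:-→d24:-→d25:-→d26:-→d27:-→d28:H3→d29:-→d30:-→d31:-→d32:H4 -> H4
  + 192.144.0.0/12 (H4) depth=12
  + 78.34.0.0/16 (H4) depth=16
  - 215.141.6.80/28 clear@28
  + 192.158.0.0/16 (H2) depth=16

== LOOKUPS ==
["H2","H0","H3","H0","H4"]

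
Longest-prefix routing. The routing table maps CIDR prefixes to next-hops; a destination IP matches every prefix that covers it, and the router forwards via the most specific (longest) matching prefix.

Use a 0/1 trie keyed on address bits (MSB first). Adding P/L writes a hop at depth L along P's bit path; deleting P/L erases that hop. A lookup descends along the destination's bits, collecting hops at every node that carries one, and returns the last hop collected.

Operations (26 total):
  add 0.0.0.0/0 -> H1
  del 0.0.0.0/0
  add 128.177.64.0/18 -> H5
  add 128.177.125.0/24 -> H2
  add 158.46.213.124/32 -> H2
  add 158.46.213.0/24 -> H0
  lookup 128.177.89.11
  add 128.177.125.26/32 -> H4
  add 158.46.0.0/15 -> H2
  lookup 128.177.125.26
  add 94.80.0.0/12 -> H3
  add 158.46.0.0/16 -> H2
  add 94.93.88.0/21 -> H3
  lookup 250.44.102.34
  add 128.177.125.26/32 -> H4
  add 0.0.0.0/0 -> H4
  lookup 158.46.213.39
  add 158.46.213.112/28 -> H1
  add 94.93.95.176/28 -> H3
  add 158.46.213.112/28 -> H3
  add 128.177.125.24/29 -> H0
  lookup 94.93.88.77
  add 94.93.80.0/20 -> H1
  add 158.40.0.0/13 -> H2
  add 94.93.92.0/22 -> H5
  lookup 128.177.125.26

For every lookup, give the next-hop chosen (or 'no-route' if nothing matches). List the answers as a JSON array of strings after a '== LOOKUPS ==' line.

Process each operation:
  + 0.0.0.0/0 (H1) depth=0
  del 0.0.0.0/0 (clear depth 0)
  + 128.177.64.0/18 (H5) depth=18
  + 128.177.125.0/24 (H2) depth=24
  + 158.46.213.124/32 (H2) depth=32
  + 158.46.213.0/24 (H0) depth=24
  Q 128.177.89.11: descend 100000001011000101 ; hops seen [H5] ; pick H5
  + 128.177.125.26/32 (H4) depth=32
  + 158.46.0.0/15 (H2) depth=15
  Q 128.177.125.26: descend 10000000101100010111110100011010 ; hops seen [H5,H2,H4] ; pick H4
  + 94.80.0.0/12 (H3) depth=12
  + 158.46.0.0/16 (H2) depth=16
  + 94.93.88.0/21 (H3) depth=21
  Q 250.44.102.34: descend 1 ; hops seen [∅] ; pick no-route
  + 128.177.125.26/32 (H4) depth=32
  + 0.0.0.0/0 (H4) depth=0
  Q 158.46.213.39: descend 1001111000101110110101010 ; hops seen [H4,H2,H2,H0] ; pick H0
  + 158.46.213.112/28 (H1) depth=28
  + 94.93.95.176/28 (H3) depth=28
  + 158.46.213.112/28 (H3) depth=28
  + 128.177.125.24/29 (H0) depth=29
  Q 94.93.88.77: descend 010111100101110101011 ; hops seen [H4,H3,H3] ; pick H3
  + 94.93.80.0/20 (H1) depth=20
  + 158.40.0.0/13 (H2) depth=13
  + 94.93.92.0/22 (H5) depth=22
  Q 128.177.125.26: descend 10000000101100010111110100011010 ; hops seen [H4,H5,H2,H0,H4] ; pick H4

== LOOKUPS ==
["H5","H4","no-route","H0","H3","H4"]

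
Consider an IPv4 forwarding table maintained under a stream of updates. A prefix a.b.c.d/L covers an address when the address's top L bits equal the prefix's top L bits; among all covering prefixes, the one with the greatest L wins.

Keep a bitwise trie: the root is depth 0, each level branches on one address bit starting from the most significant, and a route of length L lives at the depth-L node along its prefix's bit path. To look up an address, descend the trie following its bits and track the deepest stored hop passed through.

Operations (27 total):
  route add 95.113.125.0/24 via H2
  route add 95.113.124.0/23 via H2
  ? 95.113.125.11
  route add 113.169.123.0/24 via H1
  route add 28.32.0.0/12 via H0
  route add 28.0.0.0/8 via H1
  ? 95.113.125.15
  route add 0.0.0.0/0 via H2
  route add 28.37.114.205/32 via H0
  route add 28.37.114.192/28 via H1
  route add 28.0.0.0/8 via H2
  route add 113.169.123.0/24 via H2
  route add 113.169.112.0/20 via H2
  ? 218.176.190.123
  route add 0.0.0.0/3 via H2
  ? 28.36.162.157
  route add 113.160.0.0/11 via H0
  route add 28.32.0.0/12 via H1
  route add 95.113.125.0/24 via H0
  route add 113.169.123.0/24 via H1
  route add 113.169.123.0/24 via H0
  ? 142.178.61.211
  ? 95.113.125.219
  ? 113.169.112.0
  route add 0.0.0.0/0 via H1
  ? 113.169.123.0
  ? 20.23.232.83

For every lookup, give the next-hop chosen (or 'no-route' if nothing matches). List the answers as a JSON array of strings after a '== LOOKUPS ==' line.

Trace:
  add 95.113.125.0/24 -> H2 at depth 24
  add 95.113.124.0/23 -> H2 at depth 23
  Q 95.113.125.11: descend 010111110111000101111101 ; hops seen [H2,H2] ; pick H2
  add 113.169.123.0/24 -> H1 at depth 24
  add 28.32.0.0/12 -> H0 at depth 12
  add 28.0.0.0/8 -> H1 at depth 8
  Q 95.113.125.15: descend 010111110111000101111101 ; hops seen [H2,H2] ; pick H2
  add 0.0.0.0/0 -> H2 at depth 0
  add 28.37.114.205/32 -> H0 at depth 32
  add 28.37.114.192/28 -> H1 at depth 28
  add 28.0.0.0/8 -> H2 at depth 8
  add 113.169.123.0/24 -> H2 at depth 24
  add 113.169.112.0/20 -> H2 at depth 20
  Q 218.176.190.123: descend ε ; hops seen [H2] ; pick H2
  add 0.0.0.0/3 -> H2 at depth 3
  Q 28.36.162.157: descend 000111000010010 ; hops seen [H2,H2,H2,H0] ; pick H0
  add 113.160.0.0/11 -> H0 at depth 11
  add 28.32.0.0/12 -> H1 at depth 12
  add 95.113.125.0/24 -> H0 at depth 24
  add 113.169.123.0/24 -> H1 at depth 24
  add 113.169.123.0/24 -> H0 at depth 24
  Q 142.178.61.211: descend ε ; hops seen [H2] ; pick H2
  Q 95.113.125.219: descend 010111110111000101111101 ; hops seen [H2,H2,H0] ; pick H0
  Q 113.169.112.0: descend 01110001101010010111 ; hops seen [H2,H0,H2] ; pick H2
  add 0.0.0.0/0 -> H1 at depth 0
  Q 113.169.123.0: descend 011100011010100101111011 ; hops seen [H1,H0,H2,H0] ; pick H0
  Q 20.23.232.83: descend 0001 ; hops seen [H1,H2] ; pick H2

== LOOKUPS ==
["H2","H2","H2","H0","H2","H0","H2","H0","H2"]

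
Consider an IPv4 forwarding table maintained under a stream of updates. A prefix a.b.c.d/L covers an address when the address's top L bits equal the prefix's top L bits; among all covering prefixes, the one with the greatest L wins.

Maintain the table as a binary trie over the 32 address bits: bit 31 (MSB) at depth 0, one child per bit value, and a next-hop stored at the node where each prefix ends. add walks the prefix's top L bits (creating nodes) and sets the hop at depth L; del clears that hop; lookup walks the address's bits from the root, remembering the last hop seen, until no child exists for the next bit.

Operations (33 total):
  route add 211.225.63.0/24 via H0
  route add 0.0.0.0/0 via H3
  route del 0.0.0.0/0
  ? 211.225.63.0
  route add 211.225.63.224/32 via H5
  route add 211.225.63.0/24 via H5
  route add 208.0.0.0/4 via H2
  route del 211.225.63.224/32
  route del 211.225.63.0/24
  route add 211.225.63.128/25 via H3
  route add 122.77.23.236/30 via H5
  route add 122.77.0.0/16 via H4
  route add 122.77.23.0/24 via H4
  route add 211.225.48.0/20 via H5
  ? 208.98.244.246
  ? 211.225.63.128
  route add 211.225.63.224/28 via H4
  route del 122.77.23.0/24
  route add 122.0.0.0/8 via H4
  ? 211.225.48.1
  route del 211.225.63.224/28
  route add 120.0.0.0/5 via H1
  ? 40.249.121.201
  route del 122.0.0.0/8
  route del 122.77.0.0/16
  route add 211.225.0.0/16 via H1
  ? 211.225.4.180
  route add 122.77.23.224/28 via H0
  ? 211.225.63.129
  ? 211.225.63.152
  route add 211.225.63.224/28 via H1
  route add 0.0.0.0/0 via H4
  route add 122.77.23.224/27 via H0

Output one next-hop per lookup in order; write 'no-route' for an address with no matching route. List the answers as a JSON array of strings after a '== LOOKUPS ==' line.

Trace:
  add 211.225.63.0/24 -> H0 at depth 24
  add 0.0.0.0/0 -> H3 at depth 0
  del 0.0.0.0/0 (clear depth 0)
  ? 211.225.63.0  path d0:-→d1:-→d2:-→d3:-→d4:-→d5:-→d6:-→d7:-→d8:-→d9:-→d10:-→d11:-→d12:-→d13:-→d14:-→d15:-→d16:-→d17:-→d18:-→d19:-→d20:-→d21:-→d22:-→d23:-→d24:H0  best=H0
  add 211.225.63.224/32 -> H5 at depth 32
  add 211.225.63.0/24 -> H5 at depth 24
  add 208.0.0.0/4 -> H2 at depth 4
  del 211.225.63.224/32 (clear depth 32)
  del 211.225.63.0/24 (clear depth 24)
  add 211.225.63.128/25 -> H3 at depth 25
  add 122.77.23.236/30 -> H5 at depth 30
  add 122.77.0.0/16 -> H4 at depth 16
  add 122.77.23.0/24 -> H4 at depth 24
  add 211.225.48.0/20 -> H5 at depth 20
  ? 208.98.244.246  path d0:-→d1:-→d2:-→d3:-→d4:H2→d5:-→d6:-  best=H2
  ? 211.225.63.128  path d0:-→d1:-→d2:-→d3:-→d4:H2→d5:-→d6:-→d7:-→d8:-→d9:-→d10:-→d11:-→d12:-→d13:-→d14:-→d15:-→d16:-→d17:-→d18:-→d19:-→d20:H5→d21:-→d22:-→d23:-→d24:-→d25:H3  best=H3
  add 211.225.63.224/28 -> H4 at depth 28
  del 122.77.23.0/24 (clear depth 24)
  add 122.0.0.0/8 -> H4 at depth 8
  ? 211.225.48.1  path d0:-→d1:-→d2:-→d3:-→d4:H2→d5:-→d6:-→d7:-→d8:-→d9:-→d10:-→d11:-→d12:-→d13:-→d14:-→d15:-→d16:-→d17:-→d18:-→d19:-→d20:H5  best=H5
  del 211.225.63.224/28 (clear depth 28)
  add 120.0.0.0/5 -> H1 at depth 5
  ? 40.249.121.201  path d0:-→d1:-  best=no-route
  del 122.0.0.0/8 (clear depth 8)
  del 122.77.0.0/16 (clear depth 16)
  add 211.225.0.0/16 -> H1 at depth 16
  ? 211.225.4.180  path d0:-→d1:-→d2:-→d3:-→d4:H2→d5:-→d6:-→d7:-→d8:-→d9:-→d10:-→d11:-→d12:-→d13:-→d14:-→d15:-→d16:H1→d17:-→d18:-  best=H1
  add 122.77.23.224/28 -> H0 at depth 28
  ? 211.225.63.129  path d0:-→d1:-→d2:-→d3:-→d4:H2→d5:-→d6:-→d7:-→d8:-→d9:-→d10:-→d11:-→d12:-→d13:-→d14:-→d15:-→d16:H1→d17:-→d18:-→d19:-→d20:H5→d21:-→d22:-→d23:-→d24:-→d25:H3  best=H3
  ? 211.225.63.152  path d0:-→d1:-→d2:-→d3:-→d4:H2→d5:-→d6:-→d7:-→d8:-→d9:-→d10:-→d11:-→d12:-→d13:-→d14:-→d15:-→d16:H1→d17:-→d18:-→d19:-→d20:H5→d21:-→d22:-→d23:-→d24:-→d25:H3  best=H3
  add 211.225.63.224/28 -> H1 at depth 28
  add 0.0.0.0/0 -> H4 at depth 0
  add 122.77.23.224/27 -> H0 at depth 27

== LOOKUPS ==
["H0","H2","H3","H5","no-route","H1","H3","H3"]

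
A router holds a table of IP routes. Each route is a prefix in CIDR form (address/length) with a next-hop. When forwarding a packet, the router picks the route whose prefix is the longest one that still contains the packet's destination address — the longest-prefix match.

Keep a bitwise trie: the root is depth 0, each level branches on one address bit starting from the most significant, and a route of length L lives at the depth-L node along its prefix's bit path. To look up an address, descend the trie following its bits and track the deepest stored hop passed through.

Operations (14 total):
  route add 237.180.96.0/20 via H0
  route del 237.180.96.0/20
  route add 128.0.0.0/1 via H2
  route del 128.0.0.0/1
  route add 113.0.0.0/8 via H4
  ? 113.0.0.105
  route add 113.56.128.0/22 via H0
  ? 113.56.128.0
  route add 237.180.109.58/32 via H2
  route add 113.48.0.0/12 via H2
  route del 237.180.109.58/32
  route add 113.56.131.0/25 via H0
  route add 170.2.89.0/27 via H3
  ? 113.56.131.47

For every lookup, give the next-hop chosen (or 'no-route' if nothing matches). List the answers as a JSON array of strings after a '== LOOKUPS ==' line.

Process each operation:
  + 237.180.96.0/20 (H0) depth=20
  del 237.180.96.0/20 (clear depth 20)
  + 128.0.0.0/1 (H2) depth=1
  del 128.0.0.0/1 (clear depth 1)
  + 113.0.0.0/8 (H4) depth=8
  lookup 113.0.0.105: bits 01110001 walk d0:-→d1:-→d2:-→d3:-→d4:-→d5:-→d6:-→d7:-→d8:H4 -> H4
  + 113.56.128.0/22 (H0) depth=22
  lookup 113.56.128.0: bits 0111000100111000100000 walk d0:-→d1:-→d2:-→d3:-→d4:-→d5:-→d6:-→d7:-→d8:H4→d9:-→d10:-→d11:-→d12:-→d13:-→d14:-→d15:-→d16:-→d17:-→d18:-→d19:-→d20:-→d21:-→d22:H0 -> H0
  + 237.180.109.58/32 (H2) depth=32
  + 113.48.0.0/12 (H2) depth=12
  del 237.180.109.58/32 (clear depth 32)
  + 113.56.131.0/25 (H0) depth=25
  + 170.2.89.0/27 (H3) depth=27
  lookup 113.56.131.47: bits 0111000100111000100000110 walk d0:-→d1:-→d2:-→d3:-→d4:-→d5:-→d6:-→d7:-→d8:H4→d9:-→d10:-→d11:-→d12:H2→d13:-→d14:-→d15:-→d16:-→d17:-→d18:-→d19:-→d20:-→d21:-→d22:H0→d23:-→d24:-→d25:H0 -> H0

== LOOKUPS ==
["H4","H0","H0"]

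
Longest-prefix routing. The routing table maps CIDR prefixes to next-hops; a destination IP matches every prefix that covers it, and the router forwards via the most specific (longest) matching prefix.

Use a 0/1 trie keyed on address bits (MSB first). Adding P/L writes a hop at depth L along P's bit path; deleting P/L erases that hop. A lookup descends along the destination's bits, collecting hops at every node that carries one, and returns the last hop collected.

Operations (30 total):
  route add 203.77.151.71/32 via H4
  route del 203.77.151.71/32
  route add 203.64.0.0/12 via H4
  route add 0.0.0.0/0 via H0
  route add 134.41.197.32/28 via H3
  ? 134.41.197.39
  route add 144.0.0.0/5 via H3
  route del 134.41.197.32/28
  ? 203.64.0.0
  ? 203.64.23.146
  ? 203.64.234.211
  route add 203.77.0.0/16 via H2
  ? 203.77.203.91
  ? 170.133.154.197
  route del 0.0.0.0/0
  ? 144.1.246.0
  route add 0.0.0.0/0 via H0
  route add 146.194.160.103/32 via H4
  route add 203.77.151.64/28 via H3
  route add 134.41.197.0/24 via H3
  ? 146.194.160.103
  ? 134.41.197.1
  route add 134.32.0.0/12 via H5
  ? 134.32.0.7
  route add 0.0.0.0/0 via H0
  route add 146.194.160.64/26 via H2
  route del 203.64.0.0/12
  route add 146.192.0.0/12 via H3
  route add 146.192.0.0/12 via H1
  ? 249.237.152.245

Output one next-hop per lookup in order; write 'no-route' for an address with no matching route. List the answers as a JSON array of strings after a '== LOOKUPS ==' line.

Apply in order:
  add 203.77.151.71/32 -> H4 at depth 32
  - 203.77.151.71/32 clear@32
  add 203.64.0.0/12 -> H4 at depth 12
  add 0.0.0.0/0 -> H0 at depth 0
  add 134.41.197.32/28 -> H3 at depth 28
  ? 134.41.197.39  path d0:H0→d1:-→d2:-→d3:-→d4:-→d5:-→d6:-→d7:-→d8:-→d9:-→d10:-→d11:-→d12:-→d13:-→d14:-→d15:-→d16:-→d17:-→d18:-→d19:-→d20:-→d21:-→d22:-→d23:-→d24:-→d25:-→d26:-→d27:-→d28:H3  best=H3
  add 144.0.0.0/5 -> H3 at depth 5
  - 134.41.197.32/28 clear@28
  ? 203.64.0.0  path d0:H0→d1:-→d2:-→d3:-→d4:-→d5:-→d6:-→d7:-→d8:-→d9:-→d10:-→d11:-→d12:H4  best=H4
  ? 203.64.23.146  path d0:H0→d1:-→d2:-→d3:-→d4:-→d5:-→d6:-→d7:-→d8:-→d9:-→d10:-→d11:-→d12:H4  best=H4
  ? 203.64.234.211  path d0:H0→d1:-→d2:-→d3:-→d4:-→d5:-→d6:-→d7:-→d8:-→d9:-→d10:-→d11:-→d12:H4  best=H4
  add 203.77.0.0/16 -> H2 at depth 16
  ? 203.77.203.91  path d0:H0→d1:-→d2:-→d3:-→d4:-→d5:-→d6:-→d7:-→d8:-→d9:-→d10:-→d11:-→d12:H4→d13:-→d14:-→d15:-→d16:H2→d17:-  best=H2
  ? 170.133.154.197  path d0:H0→d1:-→d2:-  best=H0
  - 0.0.0.0/0 clear@0
  ? 144.1.246.0  path d0:-→d1:-→d2:-→d3:-→d4:-→d5:H3  best=H3
  add 0.0.0.0/0 -> H0 at depth 0
  add 146.194.160.103/32 -> H4 at depth 32
  add 203.77.151.64/28 -> H3 at depth 28
  add 134.41.197.0/24 -> H3 at depth 24
  ? 146.194.160.103  path d0:H0→d1:-→d2:-→d3:-→d4:-→d5:H3→d6:-→d7:-→d8:-→d9:-→d10:-→d11:-→d12:-→d13:-→d14:-→d15:-→d16:-→d17:-→d18:-→d19:-→d20:-→d21:-→d22:-→d23:-→d24:-→d25:-→d26:-→d27:-→d28:-→d29:-→d30:-→d31:-→d32:H4  best=H4
  ? 134.41.197.1  path d0:H0→d1:-→d2:-→d3:-→d4:-→d5:-→d6:-→d7:-→d8:-→d9:-→d10:-→d11:-→d12:-→d13:-→d14:-→d15:-→d16:-→d17:-→d18:-→d19:-→d20:-→d21:-→d22:-→d23:-→d24:H3→d25:-→d26:-  best=H3
  add 134.32.0.0/12 -> H5 at depth 12
  ? 134.32.0.7  path d0:H0→d1:-→d2:-→d3:-→d4:-→d5:-→d6:-→d7:-→d8:-→d9:-→d10:-→d11:-→d12:H5  best=H5
  add 0.0.0.0/0 -> H0 at depth 0
  add 146.194.160.64/26 -> H2 at depth 26
  - 203.64.0.0/12 clear@12
  add 146.192.0.0/12 -> H3 at depth 12
  add 146.192.0.0/12 -> H1 at depth 12
  ? 249.237.152.245  path d0:H0→d1:-→d2:-  best=H0

== LOOKUPS ==
["H3","H4","H4","H4","H2","H0","H3","H4","H3","H5","H0"]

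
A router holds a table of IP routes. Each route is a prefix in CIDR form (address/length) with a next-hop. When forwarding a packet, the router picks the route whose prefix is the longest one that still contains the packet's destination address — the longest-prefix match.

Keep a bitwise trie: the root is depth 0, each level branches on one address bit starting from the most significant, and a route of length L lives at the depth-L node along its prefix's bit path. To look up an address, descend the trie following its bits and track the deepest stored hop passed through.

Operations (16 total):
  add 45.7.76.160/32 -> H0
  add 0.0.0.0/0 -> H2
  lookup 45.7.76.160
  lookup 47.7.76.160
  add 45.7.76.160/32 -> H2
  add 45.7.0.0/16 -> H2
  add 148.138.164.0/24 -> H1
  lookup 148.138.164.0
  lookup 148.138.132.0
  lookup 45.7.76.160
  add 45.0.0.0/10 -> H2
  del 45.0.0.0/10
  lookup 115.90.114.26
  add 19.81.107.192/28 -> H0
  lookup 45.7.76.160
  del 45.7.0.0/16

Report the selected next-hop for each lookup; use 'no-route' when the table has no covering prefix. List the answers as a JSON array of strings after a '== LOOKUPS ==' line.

Trace:
  + 45.7.76.160/32 (H0) depth=32
  + 0.0.0.0/0 (H2) depth=0
  Q 45.7.76.160: descend 00101101000001110100110010100000 ; hops seen [H2,H0] ; pick H0
  Q 47.7.76.160: descend 001011 ; hops seen [H2] ; pick H2
  + 45.7.76.160/32 (H2) depth=32
  + 45.7.0.0/16 (H2) depth=16
  + 148.138.164.0/24 (H1) depth=24
  Q 148.138.164.0: descend 100101001000101010100100 ; hops seen [H2,H1] ; pick H1
  Q 148.138.132.0: descend 100101001000101010 ; hops seen [H2] ; pick H2
  Q 45.7.76.160: descend 00101101000001110100110010100000 ; hops seen [H2,H2,H2] ; pick H2
  + 45.0.0.0/10 (H2) depth=10
  - 45.0.0.0/10 clear@10
  Q 115.90.114.26: descend 0 ; hops seen [H2] ; pick H2
  + 19.81.107.192/28 (H0) depth=28
  Q 45.7.76.160: descend 00101101000001110100110010100000 ; hops seen [H2,H2,H2] ; pick H2
  - 45.7.0.0/16 clear@16

== LOOKUPS ==
["H0","H2","H1","H2","H2","H2","H2"]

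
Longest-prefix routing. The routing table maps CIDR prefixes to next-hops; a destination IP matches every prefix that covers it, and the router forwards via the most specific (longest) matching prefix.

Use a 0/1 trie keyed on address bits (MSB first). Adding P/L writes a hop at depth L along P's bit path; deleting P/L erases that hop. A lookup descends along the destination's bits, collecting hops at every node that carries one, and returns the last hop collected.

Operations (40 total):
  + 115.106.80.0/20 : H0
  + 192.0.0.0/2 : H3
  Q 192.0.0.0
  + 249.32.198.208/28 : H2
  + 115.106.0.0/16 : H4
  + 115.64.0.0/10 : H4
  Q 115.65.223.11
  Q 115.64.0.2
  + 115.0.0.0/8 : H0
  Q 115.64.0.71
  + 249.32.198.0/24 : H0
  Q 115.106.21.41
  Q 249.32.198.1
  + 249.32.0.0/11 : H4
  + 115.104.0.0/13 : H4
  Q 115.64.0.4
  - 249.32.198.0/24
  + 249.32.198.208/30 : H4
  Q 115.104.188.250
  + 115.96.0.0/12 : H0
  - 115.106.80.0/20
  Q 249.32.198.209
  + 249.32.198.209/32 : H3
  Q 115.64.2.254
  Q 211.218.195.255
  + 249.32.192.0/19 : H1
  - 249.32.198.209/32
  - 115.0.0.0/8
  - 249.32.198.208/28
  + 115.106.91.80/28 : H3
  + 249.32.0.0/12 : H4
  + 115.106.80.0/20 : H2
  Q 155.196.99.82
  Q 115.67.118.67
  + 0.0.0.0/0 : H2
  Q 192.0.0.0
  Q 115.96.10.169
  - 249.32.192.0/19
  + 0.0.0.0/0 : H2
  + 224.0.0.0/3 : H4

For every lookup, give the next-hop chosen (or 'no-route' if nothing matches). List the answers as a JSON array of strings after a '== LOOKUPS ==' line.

Process each operation:
  + 115.106.80.0/20 (H0) depth=20
  + 192.0.0.0/2 (H3) depth=2
  ? 192.0.0.0  path d0:-→d1:-→d2:H3  best=H3
  + 249.32.198.208/28 (H2) depth=28
  + 115.106.0.0/16 (H4) depth=16
  + 115.64.0.0/10 (H4) depth=10
  ? 115.65.223.11  path d0:-→d1:-→d2:-→d3:-→d4:-→d5:-→d6:-→d7:-→d8:-→d9:-→d10:H4  best=H4
  ? 115.64.0.2  path d0:-→d1:-→d2:-→d3:-→d4:-→d5:-→d6:-→d7:-→d8:-→d9:-→d10:H4  best=H4
  + 115.0.0.0/8 (H0) depth=8
  ? 115.64.0.71  path d0:-→d1:-→d2:-→d3:-→d4:-→d5:-→d6:-→d7:-→d8:H0→d9:-→d10:H4  best=H4
  + 249.32.198.0/24 (H0) depth=24
  ? 115.106.21.41  path d0:-→d1:-→d2:-→d3:-→d4:-→d5:-→d6:-→d7:-→d8:H0→d9:-→d10:H4→d11:-→d12:-→d13:-→d14:-→d15:-→d16:H4→d17:-  best=H4
  ? 249.32.198.1  path d0:-→d1:-→d2:H3→d3:-→d4:-→d5:-→d6:-→d7:-→d8:-→d9:-→d10:-→d11:-→d12:-→d13:-→d14:-→d15:-→d16:-→d17:-→d18:-→d19:-→d20:-→d21:-→d22:-→d23:-→d24:H0  best=H0
  + 249.32.0.0/11 (H4) depth=11
  + 115.104.0.0/13 (H4) depth=13
  ? 115.64.0.4  path d0:-→d1:-→d2:-→d3:-→d4:-→d5:-→d6:-→d7:-→d8:H0→d9:-→d10:H4  best=H4
  del 249.32.198.0/24 (clear depth 24)
  + 249.32.198.208/30 (H4) depth=30
  ? 115.104.188.250  path d0:-→d1:-→d2:-→d3:-→d4:-→d5:-→d6:-→d7:-→d8:H0→d9:-→d10:H4→d11:-→d12:-→d13:H4→d14:-  best=H4
  + 115.96.0.0/12 (H0) depth=12
  del 115.106.80.0/20 (clear depth 20)
  ? 249.32.198.209  path d0:-→d1:-→d2:H3→d3:-→d4:-→d5:-→d6:-→d7:-→d8:-→d9:-→d10:-→d11:H4→d12:-→d13:-→d14:-→d15:-→d16:-→d17:-→d18:-→d19:-→d20:-→d21:-→d22:-→d23:-→d24:-→d25:-→d26:-→d27:-→d28:H2→d29:-→d30:H4  best=H4
  + 249.32.198.209/32 (H3) depth=32
  ? 115.64.2.254  path d0:-→d1:-→d2:-→d3:-→d4:-→d5:-→d6:-→d7:-→d8:H0→d9:-→d10:H4  best=H4
  ? 211.218.195.255  path d0:-→d1:-→d2:H3  best=H3
  + 249.32.192.0/19 (H1) depth=19
  del 249.32.198.209/32 (clear depth 32)
  del 115.0.0.0/8 (clear depth 8)
  del 249.32.198.208/28 (clear depth 28)
  + 115.106.91.80/28 (H3) depth=28
  + 249.32.0.0/12 (H4) depth=12
  + 115.106.80.0/20 (H2) depth=20
  ? 155.196.99.82  path d0:-→d1:-  best=no-route
  ? 115.67.118.67  path d0:-→d1:-→d2:-→d3:-→d4:-→d5:-→d6:-→d7:-→d8:-→d9:-→d10:H4  best=H4
  + 0.0.0.0/0 (H2) depth=0
  ? 192.0.0.0  path d0:H2→d1:-→d2:H3  best=H3
  ? 115.96.10.169  path d0:H2→d1:-→d2:-→d3:-→d4:-→d5:-→d6:-→d7:-→d8:-→d9:-→d10:H4→d11:-→d12:H0  best=H0
  del 249.32.192.0/19 (clear depth 19)
  + 0.0.0.0/0 (H2) depth=0
  + 224.0.0.0/3 (H4) depth=3

== LOOKUPS ==
["H3","H4","H4","H4","H4","H0","H4","H4","H4","H4","H3","no-route","H4","H3","H0"]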